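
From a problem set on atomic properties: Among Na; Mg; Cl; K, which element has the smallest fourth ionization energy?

Cl

Consider each +3 ion: Na³⁺ is already 2 electrons into the core; Mg³⁺ is already 1 electron into the core; Cl³⁺ still has 4 valence electrons; K³⁺ is already 2 electrons into the core.
Core electrons are held far more tightly than valence electrons, so K, Na and Mg top the IE_4 order.
The numbers (kJ/mol): Na 9543, Mg 10543, Cl 5159, K 5877.
Hence IE_4: Cl < K < Na < Mg.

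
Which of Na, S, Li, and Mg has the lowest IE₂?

The second ionization energy removes an electron from the +1 ion. For each element: Na⁺ is the bare [Ne] core; S⁺ still has 5 valence electrons; Li⁺ is the bare [He] core; Mg⁺ still has 1 valence electron.
Pulling an electron out of a noble-gas core costs far more than removing a remaining valence electron, so Na and Li sit at the high end of IE_2.
Valence configurations: S⁺ [Ne]3s²3p³, Mg⁺ [Ne]3s¹.
The numbers (kJ/mol): Na 4562, S 2252, Li 7298, Mg 1451.
Overall IE_2 order: Mg < S < Na < Li.

Mg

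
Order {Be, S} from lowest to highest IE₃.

After 2 electrons have been removed, what remains? Be²⁺ is the bare [He] core; S²⁺ still has 4 valence electrons.
Core electrons are held far more tightly than valence electrons, so Be tops the IE_3 order.
Approximate IE_3 values (kJ/mol): Be 14849, S 3357.
Hence IE_3: S < Be.

S < Be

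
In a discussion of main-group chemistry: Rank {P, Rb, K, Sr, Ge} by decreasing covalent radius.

Rb > K > Sr > Ge > P

P is in period 3, group 15; K is in period 4, group 1; Ge is in period 4, group 14; Rb is in period 5, group 1; Sr is in period 5, group 2.
Across a period the added protons contract the valence shell; down a group each new principal shell makes the atom larger.
Neither a single period nor a single group — weigh both effects.
Ge > P: relative to P, both the across-period and down-group shifts push Ge's atomic radius up.
Sr > Ge: both effects reinforce here, so Sr is clearly the larger of the two.
K > Sr: period and group pull opposite ways; the across-period shift dominates (196 vs 185 pm).
Rb > K: they share group 1; the group trend gives Rb the larger value.
Approximate values (pm): P 111, K 196, Ge 121, Rb 210, Sr 185.
So from largest to smallest: Rb > K > Sr > Ge > P.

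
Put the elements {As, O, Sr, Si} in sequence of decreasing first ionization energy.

O is in period 2, group 16; Si is in period 3, group 14; As is in period 4, group 15; Sr is in period 5, group 2.
IE₁ increases left→right with effective nuclear charge and decreases top→bottom as the valence shell moves farther out.
These span different periods and groups, so the two trends combine.
Si > Sr: relative to Sr, both the across-period and down-group shifts push Si's first ionization energy up.
As > Si: period and group pull opposite ways; the across-period shift dominates (947 vs 786 kJ/mol).
O > As: both effects reinforce here, so O is clearly the higher of the two.
Tabulated first ionization energy (kJ/mol): O 1314, Si 786, As 947, Sr 550.
So from highest to lowest: O > As > Si > Sr.

O, As, Si, Sr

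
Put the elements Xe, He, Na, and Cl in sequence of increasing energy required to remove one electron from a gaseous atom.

Na < Xe < Cl < He

He is in period 1, group 18; Na is in period 3, group 1; Cl is in period 3, group 17; Xe is in period 5, group 18.
Removing the outermost electron gets harder across a period and easier down a group.
Neither a single period nor a single group — weigh both effects.
Xe > Na: the two effects oppose for this pair; the across-period effect wins (1170 vs 496 kJ/mol).
Cl > Xe: the two effects oppose for this pair; the down-group effect wins (1251 vs 1170 kJ/mol).
He > Cl: relative to Cl, both the across-period and down-group shifts push He's first ionization energy up.
Approximate values (kJ/mol): He 2372, Na 496, Cl 1251, Xe 1170.
So from lowest to highest: Na < Xe < Cl < He.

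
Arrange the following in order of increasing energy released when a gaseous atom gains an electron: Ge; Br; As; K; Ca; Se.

EA tends to increase across a period and decrease down a group, though the pattern is less regular than for IE or radius.
All lie in period 4; the across-period trend (electron affinity increases left to right) applies, with the exception below.
Note the exception: K has a higher electron affinity than Ca, contrary to the simple trend — adding an electron to Ca (ns²) has to open a new, higher-energy np subshell, which is unfavourable.
Note the exception: Ge has a higher electron affinity than As, contrary to the simple trend — adding an electron to As's half-filled 4p³ is unfavourable, so Ge (4p²) has the more exothermic EA.
Tabulated electron affinity (kJ/mol): K 48, Ca 2, Ge 119, As 78, Se 195, Br 325.
So from lowest to highest: Ca < K < As < Ge < Se < Br.

Ca < K < As < Ge < Se < Br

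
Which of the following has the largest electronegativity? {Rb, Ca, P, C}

C

C is in period 2, group 14; P is in period 3, group 15; Ca is in period 4, group 2; Rb is in period 5, group 1.
Electronegativity increases across a period and decreases down a group, tracking effective nuclear charge and atomic size.
Here both period and group differ, so the two effects have to be weighed against each other.
Ca > Rb: both effects reinforce here, so Ca is clearly the higher of the two.
P > Ca: both effects reinforce here, so P is clearly the higher of the two.
C > P: period and group pull opposite ways; the down-group shift dominates (2.55 vs 2.19).
For reference (Pauling): C 2.55, P 2.19, Ca 1.00, Rb 0.82.
The largest electronegativity among these belongs to C.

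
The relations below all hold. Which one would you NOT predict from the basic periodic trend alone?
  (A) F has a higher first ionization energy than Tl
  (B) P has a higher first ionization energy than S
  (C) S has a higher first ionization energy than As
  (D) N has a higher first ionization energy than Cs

(B)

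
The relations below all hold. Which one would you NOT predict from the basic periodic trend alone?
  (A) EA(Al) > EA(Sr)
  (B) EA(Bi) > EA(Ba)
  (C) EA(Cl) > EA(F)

The general trend: electron affinity increases across a period and decreases down a group.
(A) Al (period 3, group 13) vs Sr (period 5, group 2): the stated order agrees with the simple trend.
(B) Bi (period 6, group 15) vs Ba (period 6, group 2): the stated order agrees with the simple trend.
(C) Cl (period 3, group 17) vs F (period 2, group 17): the stated order contradicts the simple trend.
The exception is (C): F's small 2p subshell makes the incoming electron feel strong e⁻–e⁻ repulsion, so Cl actually releases more energy on gaining an electron.

(C)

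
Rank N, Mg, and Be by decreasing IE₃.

Be > Mg > N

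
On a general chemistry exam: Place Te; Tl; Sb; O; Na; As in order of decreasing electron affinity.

O is in period 2, group 16; Na is in period 3, group 1; As is in period 4, group 15; Sb is in period 5, group 15; Te is in period 5, group 16; Tl is in period 6, group 13.
Atoms with high Z_eff and room in the valence shell (especially the halogens) have the most exothermic electron affinities.
These span different periods and groups, so the two trends combine.
Na > Tl: the two effects oppose for this pair; the down-group effect wins (53 vs 19 kJ/mol).
As > Na: period and group pull opposite ways; the across-period shift dominates (78 vs 53 kJ/mol).
Sb > As: this pair runs against the simple trend — see the exception note.
O > Sb: relative to Sb, both the across-period and down-group shifts push O's electron affinity up.
Te > O: this pair runs against the simple trend — see the exception note.
Note the exception: Sb has a higher electron affinity than As, contrary to the simple trend — both are half-filled np³, but the pairing/repulsion penalty for the added electron shrinks as the p orbitals become larger and more diffuse down the group, and for Sb that outweighs the weaker nuclear attraction.
Note the exception: Te has a higher electron affinity than O, contrary to the simple trend — O's compact 2p subshell gives strong electron–electron repulsion on the added electron.
Approximate values (kJ/mol): O 141, Na 53, As 78, Sb 103, Te 190, Tl 19.
So from highest to lowest: Te > O > Sb > As > Na > Tl.

Te, O, Sb, As, Na, Tl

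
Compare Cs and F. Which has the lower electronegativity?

Electronegativity increases across a period and decreases down a group, tracking effective nuclear charge and atomic size.
Neither a single period nor a single group — weigh both effects.
F > Cs: both effects reinforce here, so F is clearly the higher of the two.
Tabulated electronegativity (Pauling): F 3.98, Cs 0.79.
So Cs has the lower electronegativity (Cs < F).

Cs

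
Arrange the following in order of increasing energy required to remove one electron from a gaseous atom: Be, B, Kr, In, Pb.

First ionization energy rises across a period (greater Z_eff holds electrons more tightly) and falls down a group (valence electrons are farther from the nucleus).
These span different periods and groups, so the two trends combine.
Pb > In: period and group pull opposite ways; the across-period shift dominates (716 vs 558 kJ/mol).
B > Pb: the two effects oppose for this pair; the down-group effect wins (801 vs 716 kJ/mol).
Be > B: this pair runs against the simple trend — see the exception note.
Kr > Be: the two effects oppose for this pair; the across-period effect wins (1351 vs 900 kJ/mol).
Note the exception: Be has a higher first ionization energy than B, contrary to the simple trend — removing B's lone 2p electron is easier than breaking Be's filled 2s².
For reference (kJ/mol): Be 900, B 801, Kr 1351, In 558, Pb 716.
So from lowest to highest: In < Pb < B < Be < Kr.

In < Pb < B < Be < Kr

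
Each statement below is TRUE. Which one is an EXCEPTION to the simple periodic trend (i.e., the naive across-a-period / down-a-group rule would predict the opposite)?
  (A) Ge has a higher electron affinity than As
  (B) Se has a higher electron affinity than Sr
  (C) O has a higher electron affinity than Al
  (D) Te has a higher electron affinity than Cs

The general trend: electron affinity increases across a period and decreases down a group.
(A) Ge (period 4, group 14) vs As (period 4, group 15): the stated order contradicts the simple trend.
(B) Se (period 4, group 16) vs Sr (period 5, group 2): the stated order agrees with the simple trend.
(C) O (period 2, group 16) vs Al (period 3, group 13): the stated order agrees with the simple trend.
(D) Te (period 5, group 16) vs Cs (period 6, group 1): the stated order agrees with the simple trend.
The exception is (A): adding an electron to As's half-filled 4p³ is unfavourable, so Ge (4p²) has the more exothermic EA.

(A)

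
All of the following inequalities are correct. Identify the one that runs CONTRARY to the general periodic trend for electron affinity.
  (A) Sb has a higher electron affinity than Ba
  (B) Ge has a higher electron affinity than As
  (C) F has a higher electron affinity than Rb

The general trend: electron affinity increases across a period and decreases down a group.
(A) Sb (period 5, group 15) vs Ba (period 6, group 2): the stated order agrees with the simple trend.
(B) Ge (period 4, group 14) vs As (period 4, group 15): the stated order contradicts the simple trend.
(C) F (period 2, group 17) vs Rb (period 5, group 1): the stated order agrees with the simple trend.
The exception is (B): adding an electron to As's half-filled 4p³ is unfavourable, so Ge (4p²) has the more exothermic EA.

(B)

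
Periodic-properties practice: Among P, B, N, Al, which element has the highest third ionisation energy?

N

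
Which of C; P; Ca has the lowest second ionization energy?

The second ionization energy removes an electron from the +1 ion. For each element: C⁺ still has 3 valence electrons; P⁺ still has 4 valence electrons; Ca⁺ still has 1 valence electron.
All are still removing valence electrons, so compare the +1 ions as you would atoms: IE_2 generally rises across a period (higher Z_eff) and falls down a group (larger shell), subject to the usual subshell exceptions.
Valence configurations: C⁺ [He]2s²2p¹, P⁺ [Ne]3s²3p², Ca⁺ [Ar]4s¹.
Tabulated IE_2 (kJ/mol): C 2353, P 1907, Ca 1145.
Overall IE_2 order: Ca < P < C.

Ca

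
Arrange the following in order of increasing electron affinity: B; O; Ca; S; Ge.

Ca < B < Ge < O < S

B is in period 2, group 13; O is in period 2, group 16; S is in period 3, group 16; Ca is in period 4, group 2; Ge is in period 4, group 14.
Adding an electron releases more energy for atoms nearer the top right (short of the noble gases).
These span different periods and groups, so the two trends combine.
B > Ca: both effects reinforce here, so B is clearly the higher of the two.
Ge > B: period and group pull opposite ways; the across-period shift dominates (119 vs 27 kJ/mol).
O > Ge: both effects reinforce here, so O is clearly the higher of the two.
S > O: this pair runs against the simple trend — see the exception note.
Note the exception: S has a higher electron affinity than O, contrary to the simple trend — the compact 2p subshell of O repels the added electron more than S's larger 3p does.
Tabulated electron affinity (kJ/mol): B 27, O 141, S 200, Ca 2, Ge 119.
So from lowest to highest: Ca < B < Ge < O < S.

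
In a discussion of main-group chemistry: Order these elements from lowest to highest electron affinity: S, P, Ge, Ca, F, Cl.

Ca < P < Ge < S < F < Cl

F is in period 2, group 17; P is in period 3, group 15; S is in period 3, group 16; Cl is in period 3, group 17; Ca is in period 4, group 2; Ge is in period 4, group 14.
Atoms with high Z_eff and room in the valence shell (especially the halogens) have the most exothermic electron affinities.
Here both period and group differ, so the two effects have to be weighed against each other.
P > Ca: relative to Ca, both the across-period and down-group shifts push P's electron affinity up.
Ge > P: this pair runs against the simple trend — see the exception note.
S > Ge: relative to Ge, both the across-period and down-group shifts push S's electron affinity up.
F > S: relative to S, both the across-period and down-group shifts push F's electron affinity up.
Cl > F: this pair runs against the simple trend — see the exception note.
Note the exception: Ge has a higher electron affinity than P, contrary to the simple trend — adding an electron to P's half-filled np³ subshell costs electron-pairing energy.
Note the exception: Cl has a higher electron affinity than F, contrary to the simple trend — F's small 2p subshell makes the incoming electron feel strong e⁻–e⁻ repulsion, so Cl actually releases more energy on gaining an electron.
For reference (kJ/mol): F 328, P 72, S 200, Cl 349, Ca 2, Ge 119.
So from lowest to highest: Ca < P < Ge < S < F < Cl.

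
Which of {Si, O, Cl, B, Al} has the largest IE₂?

After 1 electron has been removed, what remains? Si⁺ still has 3 valence electrons; O⁺ still has 5 valence electrons; Cl⁺ still has 6 valence electrons; B⁺ still has 2 valence electrons; Al⁺ still has 2 valence electrons.
All are still removing valence electrons, so compare the +1 ions as you would atoms: IE_2 generally rises across a period (higher Z_eff) and falls down a group (larger shell), subject to the usual subshell exceptions.
Valence configurations: Si⁺ [Ne]3s²3p¹, O⁺ [He]2s²2p³, Cl⁺ [Ne]3s²3p⁴, B⁺ [He]2s², Al⁺ [Ne]3s².
Si⁺ loses a lone 3p electron whereas Al⁺ must break into a filled 3s² pair, so IE_2(Al) > IE_2(Si) even though Si has the higher nuclear charge.
Tabulated IE_2 (kJ/mol): Si 1577, O 3388, Cl 2298, B 2427, Al 1817.
Overall IE_2 order: Si < Al < Cl < B < O.

O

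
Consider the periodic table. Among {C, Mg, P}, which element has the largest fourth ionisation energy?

The fourth ionization energy removes an electron from the +3 ion. For each element: C³⁺ still has 1 valence electron; Mg³⁺ is already 1 electron into the core; P³⁺ still has 2 valence electrons.
Breaking into a closed-shell core is much more expensive than removing a leftover valence electron — Mg has the largest IE_4 here.
Valence configurations: C³⁺ [He]2s¹, P³⁺ [Ne]3s².
Approximate IE_4 values (kJ/mol): C 6223, Mg 10543, P 4964.
So the fourth ionization energies run P < C < Mg.

Mg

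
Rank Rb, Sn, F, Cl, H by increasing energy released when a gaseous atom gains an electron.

Rb < H < Sn < F < Cl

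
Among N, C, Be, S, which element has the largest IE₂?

IE_2 is the cost of taking one more electron from the +1 cation: N⁺ still has 4 valence electrons; C⁺ still has 3 valence electrons; Be⁺ still has 1 valence electron; S⁺ still has 5 valence electrons.
All are still removing valence electrons, so compare the +1 ions as you would atoms: IE_2 generally rises across a period (higher Z_eff) and falls down a group (larger shell), subject to the usual subshell exceptions.
Valence configurations: N⁺ [He]2s²2p², C⁺ [He]2s²2p¹, Be⁺ [He]2s¹, S⁺ [Ne]3s²3p³.
Approximate IE_2 values (kJ/mol): N 2856, C 2353, Be 1757, S 2252.
So the second ionization energies run Be < S < C < N.

N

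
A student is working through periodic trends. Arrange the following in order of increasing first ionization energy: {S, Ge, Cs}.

Cs, Ge, S

S is in period 3, group 16; Ge is in period 4, group 14; Cs is in period 6, group 1.
First ionization energy rises across a period (greater Z_eff holds electrons more tightly) and falls down a group (valence electrons are farther from the nucleus).
Here both period and group differ, so the two effects have to be weighed against each other.
Ge > Cs: both effects reinforce here, so Ge is clearly the higher of the two.
S > Ge: relative to Ge, both the across-period and down-group shifts push S's first ionization energy up.
Approximate values (kJ/mol): S 1000, Ge 762, Cs 376.
So from lowest to highest: Cs < Ge < S.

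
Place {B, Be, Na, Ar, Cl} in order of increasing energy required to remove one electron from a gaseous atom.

Removing the outermost electron gets harder across a period and easier down a group.
Neither a single period nor a single group — weigh both effects.
B > Na: both effects reinforce here, so B is clearly the higher of the two.
Be > B: this pair runs against the simple trend — see the exception note.
Cl > Be: period and group pull opposite ways; the across-period shift dominates (1251 vs 900 kJ/mol).
Ar > Cl: Ar lies to the right of Cl in period 3, so the across-period effect alone puts Ar higher.
Note the exception: Be has a higher first ionization energy than B, contrary to the simple trend — removing B's lone 2p electron is easier than breaking Be's filled 2s².
Tabulated first ionization energy (kJ/mol): Be 900, B 801, Na 496, Cl 1251, Ar 1521.
So from lowest to highest: Na < B < Be < Cl < Ar.

Na < B < Be < Cl < Ar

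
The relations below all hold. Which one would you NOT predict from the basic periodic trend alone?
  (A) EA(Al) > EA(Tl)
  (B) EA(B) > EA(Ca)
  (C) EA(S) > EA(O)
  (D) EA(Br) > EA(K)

(C)

The general trend: electron affinity increases across a period and decreases down a group.
(A) Al (period 3, group 13) vs Tl (period 6, group 13): the stated order agrees with the simple trend.
(B) B (period 2, group 13) vs Ca (period 4, group 2): the stated order agrees with the simple trend.
(C) S (period 3, group 16) vs O (period 2, group 16): the stated order contradicts the simple trend.
(D) Br (period 4, group 17) vs K (period 4, group 1): the stated order agrees with the simple trend.
The exception is (C): the compact 2p subshell of O repels the added electron more than S's larger 3p does.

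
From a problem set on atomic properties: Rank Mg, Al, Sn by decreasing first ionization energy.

IE₁ increases left→right with effective nuclear charge and decreases top→bottom as the valence shell moves farther out.
Here both period and group differ, so the two effects have to be weighed against each other.
Sn > Al: the two effects oppose for this pair; the across-period effect wins (709 vs 578 kJ/mol).
Mg > Sn: the two effects oppose for this pair; the down-group effect wins (738 vs 709 kJ/mol).
Note the exception: Mg has a higher first ionization energy than Al, contrary to the simple trend — Al's single 3p electron is easier to remove than one from Mg's filled 3s².
Tabulated first ionization energy (kJ/mol): Mg 738, Al 578, Sn 709.
So from highest to lowest: Mg > Sn > Al.

Mg > Sn > Al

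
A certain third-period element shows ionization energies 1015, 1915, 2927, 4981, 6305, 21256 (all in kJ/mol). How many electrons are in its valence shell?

Look for the largest jump between consecutive ionization energies: IE6/IE5 ≈ 3.4, far larger than any earlier ratio.
That jump marks the point where a core electron is being removed. So the atom has 5 valence electrons.

5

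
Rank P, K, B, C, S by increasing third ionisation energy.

Consider each +2 ion: P²⁺ still has 3 valence electrons; K²⁺ is already 1 electron into the core; B²⁺ still has 1 valence electron; C²⁺ still has 2 valence electrons; S²⁺ still has 4 valence electrons.
Usually core removal costs more than valence removal, but here the competition is close: a tightly held n=2 valence electron can cost more to remove than an n=3 core electron, so the actual values have to decide it.
Valence configurations: P²⁺ [Ne]3s²3p¹, B²⁺ [He]2s¹, C²⁺ [He]2s², S²⁺ [Ne]3s²3p².
Approximate IE_3 values (kJ/mol): P 2914, K 4420, B 3660, C 4620, S 3357.
Overall IE_3 order: P < S < B < K < C.

P < S < B < K < C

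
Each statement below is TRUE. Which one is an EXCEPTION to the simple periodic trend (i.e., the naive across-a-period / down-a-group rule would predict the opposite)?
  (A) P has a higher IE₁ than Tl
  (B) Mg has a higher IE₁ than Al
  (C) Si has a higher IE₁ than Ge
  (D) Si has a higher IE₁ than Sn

(B)

The general trend: IE₁ increases across a period and decreases down a group.
(A) P (period 3, group 15) vs Tl (period 6, group 13): the stated order agrees with the simple trend.
(B) Mg (period 3, group 2) vs Al (period 3, group 13): the stated order contradicts the simple trend.
(C) Si (period 3, group 14) vs Ge (period 4, group 14): the stated order agrees with the simple trend.
(D) Si (period 3, group 14) vs Sn (period 5, group 14): the stated order agrees with the simple trend.
The exception is (B): Al's single 3p electron is easier to remove than one from Mg's filled 3s².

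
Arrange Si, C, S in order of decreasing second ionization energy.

C > S > Si

IE_2 is the cost of taking one more electron from the +1 cation: Si⁺ still has 3 valence electrons; C⁺ still has 3 valence electrons; S⁺ still has 5 valence electrons.
All are still removing valence electrons, so compare the +1 ions as you would atoms: IE_2 generally rises across a period (higher Z_eff) and falls down a group (larger shell), subject to the usual subshell exceptions.
Valence configurations: Si⁺ [Ne]3s²3p¹, C⁺ [He]2s²2p¹, S⁺ [Ne]3s²3p³.
Approximate IE_2 values (kJ/mol): Si 1577, C 2353, S 2252.
Putting it together, IE_2: Si < S < C.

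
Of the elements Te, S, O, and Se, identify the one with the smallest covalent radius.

O is in period 2, group 16; S is in period 3, group 16; Se is in period 4, group 16; Te is in period 5, group 16.
Across a period the added protons contract the valence shell; down a group each new principal shell makes the atom larger.
All are in group 16, so atomic radius increases down the group.
The smallest covalent radius among these belongs to O.

O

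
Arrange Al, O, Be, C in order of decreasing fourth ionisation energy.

The fourth ionization energy removes an electron from the +3 ion. For each element: Al³⁺ is the bare [Ne] core; O³⁺ still has 3 valence electrons; Be³⁺ is already 1 electron into the core; C³⁺ still has 1 valence electron.
Breaking into a closed-shell core is much more expensive than removing a leftover valence electron — Al and Be have the largest IE_4 here.
Valence configurations: O³⁺ [He]2s²2p¹, C³⁺ [He]2s¹.
The numbers (kJ/mol): Al 11577, O 7469, Be 21007, C 6223.
Hence IE_4: C < O < Al < Be.

Be, Al, O, C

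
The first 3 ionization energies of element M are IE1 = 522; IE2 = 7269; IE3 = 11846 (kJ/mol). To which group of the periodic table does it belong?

Group 1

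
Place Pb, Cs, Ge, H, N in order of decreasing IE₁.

N, H, Ge, Pb, Cs

H is in period 1, group 1; N is in period 2, group 15; Ge is in period 4, group 14; Cs is in period 6, group 1; Pb is in period 6, group 14.
First ionization energy rises across a period (greater Z_eff holds electrons more tightly) and falls down a group (valence electrons are farther from the nucleus).
Neither a single period nor a single group — weigh both effects.
Pb > Cs: Pb lies to the right of Cs in period 6, so the across-period effect alone puts Pb higher.
Ge > Pb: Ge sits above Pb in group 14, so the down-group effect alone puts Ge higher.
H > Ge: the two effects oppose for this pair; the down-group effect wins (1312 vs 762 kJ/mol).
N > H: the two effects oppose for this pair; the across-period effect wins (1402 vs 1312 kJ/mol).
Approximate values (kJ/mol): H 1312, N 1402, Ge 762, Cs 376, Pb 716.
So from highest to lowest: N > H > Ge > Pb > Cs.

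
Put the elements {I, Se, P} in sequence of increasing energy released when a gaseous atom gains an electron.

P, Se, I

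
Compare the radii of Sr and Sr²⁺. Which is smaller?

Forming Sr²⁺ removes 2 electrons from Sr. Fewer electrons for the same nuclear charge means less shielding and a higher Z_eff on the remaining electrons, and for main-group metals the entire outer shell is lost.
A cation is smaller than its parent atom: Sr²⁺ < Sr.

Sr²⁺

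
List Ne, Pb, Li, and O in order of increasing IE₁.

Li is in period 2, group 1; O is in period 2, group 16; Ne is in period 2, group 18; Pb is in period 6, group 14.
Across a period the outer electron is held more tightly (higher IE₁); down a group it sits in a higher shell, more shielded, and comes off more easily.
These span different periods and groups, so the two trends combine.
Pb > Li: period and group pull opposite ways; the across-period shift dominates (716 vs 520 kJ/mol).
O > Pb: relative to Pb, both the across-period and down-group shifts push O's first ionization energy up.
Ne > O: Ne lies to the right of O in period 2, so the across-period effect alone puts Ne higher.
Tabulated first ionization energy (kJ/mol): Li 520, O 1314, Ne 2081, Pb 716.
So from lowest to highest: Li < Pb < O < Ne.

Li < Pb < O < Ne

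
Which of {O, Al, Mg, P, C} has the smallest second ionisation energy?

Mg

Consider each +1 ion: O⁺ still has 5 valence electrons; Al⁺ still has 2 valence electrons; Mg⁺ still has 1 valence electron; P⁺ still has 4 valence electrons; C⁺ still has 3 valence electrons.
All are still removing valence electrons, so compare the +1 ions as you would atoms: IE_2 generally rises across a period (higher Z_eff) and falls down a group (larger shell), subject to the usual subshell exceptions.
Valence configurations: O⁺ [He]2s²2p³, Al⁺ [Ne]3s², Mg⁺ [Ne]3s¹, P⁺ [Ne]3s²3p², C⁺ [He]2s²2p¹.
The numbers (kJ/mol): O 3388, Al 1817, Mg 1451, P 1907, C 2353.
So the second ionization energies run Mg < Al < P < C < O.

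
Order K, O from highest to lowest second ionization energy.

O > K

After 1 electron has been removed, what remains? K⁺ is the bare [Ar] core; O⁺ still has 5 valence electrons.
Usually core removal costs more than valence removal, but here the competition is close: a tightly held n=2 valence electron can cost more to remove than an n=3 core electron, so the actual values have to decide it.
The numbers (kJ/mol): K 3052, O 3388.
Overall IE_2 order: K < O.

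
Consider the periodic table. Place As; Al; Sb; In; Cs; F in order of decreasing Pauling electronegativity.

F, As, Sb, In, Al, Cs

Electronegativity increases across a period and decreases down a group, tracking effective nuclear charge and atomic size.
Here both period and group differ, so the two effects have to be weighed against each other.
Al > Cs: relative to Cs, both the across-period and down-group shifts push Al's electronegativity up.
In > Al: this pair runs against the simple trend — see the exception note.
Sb > In: both are in period 5; the period trend gives Sb the larger value.
As > Sb: As sits above Sb in group 15, so the down-group effect alone puts As higher.
F > As: relative to As, both the across-period and down-group shifts push F's electronegativity up.
Note the exception: In has a higher electronegativity than Al, contrary to the simple trend — poor shielding by filled d (and f) subshells raises the heavier element's effective nuclear charge more than the simple down-group trend predicts.
For reference (Pauling): F 3.98, Al 1.61, As 2.18, In 1.78, Sb 2.05, Cs 0.79.
So from highest to lowest: F > As > Sb > In > Al > Cs.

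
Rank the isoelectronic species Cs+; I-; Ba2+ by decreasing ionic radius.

I- > Cs+ > Ba2+

All of these have 54 electrons, so size is governed by nuclear charge alone: the more protons, the stronger the pull on the same electron cloud, and the smaller the ion.
Nuclear charges: Ba2+ (Z=56), Cs+ (Z=55), I- (Z=53).
Largest to smallest: I- > Cs+ > Ba2+.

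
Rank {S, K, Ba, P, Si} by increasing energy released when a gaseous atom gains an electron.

Si is in period 3, group 14; P is in period 3, group 15; S is in period 3, group 16; K is in period 4, group 1; Ba is in period 6, group 2.
Adding an electron releases more energy for atoms nearer the top right (short of the noble gases).
Neither a single period nor a single group — weigh both effects.
K > Ba: period and group pull opposite ways; the down-group shift dominates (48 vs 14 kJ/mol).
P > K: relative to K, both the across-period and down-group shifts push P's electron affinity up.
Si > P: this pair runs against the simple trend — see the exception note.
S > Si: S lies to the right of Si in period 3, so the across-period effect alone puts S higher.
Note the exception: Si has a higher electron affinity than P, contrary to the simple trend — adding an electron to P's half-filled 3p³ is unfavourable, so Si (3p²) has the more exothermic EA.
Approximate values (kJ/mol): Si 134, P 72, S 200, K 48, Ba 14.
So from lowest to highest: Ba < K < P < Si < S.

Ba < K < P < Si < S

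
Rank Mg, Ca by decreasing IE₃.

Mg > Ca

Consider each +2 ion: Mg²⁺ is the bare [Ne] core; Ca²⁺ is the bare [Ar] core.
All of these are removing an electron from a noble-gas core or deeper; the smaller core (lower principal quantum number) is held far more tightly, and within a period the higher nuclear charge binds the same core more tightly.
Approximate IE_3 values (kJ/mol): Mg 7733, Ca 4912.
So the third ionization energies run Ca < Mg.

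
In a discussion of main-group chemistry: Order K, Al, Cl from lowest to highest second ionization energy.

Al, Cl, K

IE_2 is the cost of taking one more electron from the +1 cation: K⁺ is the bare [Ar] core; Al⁺ still has 2 valence electrons; Cl⁺ still has 6 valence electrons.
Pulling an electron out of a noble-gas core costs far more than removing a remaining valence electron, so K sits at the high end of IE_2.
Valence configurations: Al⁺ [Ne]3s², Cl⁺ [Ne]3s²3p⁴.
Approximate IE_2 values (kJ/mol): K 3052, Al 1817, Cl 2298.
Hence IE_2: Al < Cl < K.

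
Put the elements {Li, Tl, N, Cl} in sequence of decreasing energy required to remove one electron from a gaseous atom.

N > Cl > Tl > Li

Across a period the outer electron is held more tightly (higher IE₁); down a group it sits in a higher shell, more shielded, and comes off more easily.
These span different periods and groups, so the two trends combine.
Tl > Li: the two effects oppose for this pair; the across-period effect wins (589 vs 520 kJ/mol).
Cl > Tl: relative to Tl, both the across-period and down-group shifts push Cl's first ionization energy up.
N > Cl: the two effects oppose for this pair; the down-group effect wins (1402 vs 1251 kJ/mol).
Approximate values (kJ/mol): Li 520, N 1402, Cl 1251, Tl 589.
So from highest to lowest: N > Cl > Tl > Li.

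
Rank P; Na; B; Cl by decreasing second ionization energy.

Na, B, Cl, P

Consider each +1 ion: P⁺ still has 4 valence electrons; Na⁺ is the bare [Ne] core; B⁺ still has 2 valence electrons; Cl⁺ still has 6 valence electrons.
Breaking into a closed-shell core is much more expensive than removing a leftover valence electron — Na has the largest IE_2 here.
Valence configurations: P⁺ [Ne]3s²3p², B⁺ [He]2s², Cl⁺ [Ne]3s²3p⁴.
Tabulated IE_2 (kJ/mol): P 1907, Na 4562, B 2427, Cl 2298.
Hence IE_2: P < Cl < B < Na.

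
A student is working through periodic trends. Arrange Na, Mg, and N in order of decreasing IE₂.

Na > N > Mg

IE_2 is the cost of taking one more electron from the +1 cation: Na⁺ is the bare [Ne] core; Mg⁺ still has 1 valence electron; N⁺ still has 4 valence electrons.
Core electrons are held far more tightly than valence electrons, so Na tops the IE_2 order.
Valence configurations: Mg⁺ [Ne]3s¹, N⁺ [He]2s²2p².
Approximate IE_2 values (kJ/mol): Na 4562, Mg 1451, N 2856.
So the second ionization energies run Mg < N < Na.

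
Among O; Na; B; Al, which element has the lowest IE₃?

After 2 electrons have been removed, what remains? O²⁺ still has 4 valence electrons; Na²⁺ is already 1 electron into the core; B²⁺ still has 1 valence electron; Al²⁺ still has 1 valence electron.
Pulling an electron out of a noble-gas core costs far more than removing a remaining valence electron, so Na sits at the high end of IE_3.
Valence configurations: O²⁺ [He]2s²2p², B²⁺ [He]2s¹, Al²⁺ [Ne]3s¹.
Approximate IE_3 values (kJ/mol): O 5300, Na 6910, B 3660, Al 2745.
Putting it together, IE_3: Al < B < O < Na.

Al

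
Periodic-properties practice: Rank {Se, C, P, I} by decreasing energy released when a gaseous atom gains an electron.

I, Se, C, P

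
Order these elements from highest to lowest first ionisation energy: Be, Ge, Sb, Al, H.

H > Be > Sb > Ge > Al

Removing the outermost electron gets harder across a period and easier down a group.
A diagonal step moves right (one effect) and down (the opposite effect) at once.
Ge > Al: period and group pull opposite ways; the across-period shift dominates (762 vs 578 kJ/mol).
Sb > Ge: the two effects oppose for this pair; the across-period effect wins (831 vs 762 kJ/mol).
Be > Sb: the two effects oppose for this pair; the down-group effect wins (900 vs 831 kJ/mol).
H > Be: the two effects oppose for this pair; the down-group effect wins (1312 vs 900 kJ/mol).
Tabulated first ionization energy (kJ/mol): H 1312, Be 900, Al 578, Ge 762, Sb 831.
So from highest to lowest: H > Be > Sb > Ge > Al.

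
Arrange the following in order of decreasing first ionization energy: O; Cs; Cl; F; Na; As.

O is in period 2, group 16; F is in period 2, group 17; Na is in period 3, group 1; Cl is in period 3, group 17; As is in period 4, group 15; Cs is in period 6, group 1.
Across a period the outer electron is held more tightly (higher IE₁); down a group it sits in a higher shell, more shielded, and comes off more easily.
These span different periods and groups, so the two trends combine.
Na > Cs: they share group 1; the group trend gives Na the larger value.
As > Na: the two effects oppose for this pair; the across-period effect wins (947 vs 496 kJ/mol).
Cl > As: both effects reinforce here, so Cl is clearly the higher of the two.
O > Cl: period and group pull opposite ways; the down-group shift dominates (1314 vs 1251 kJ/mol).
F > O: F lies to the right of O in period 2, so the across-period effect alone puts F higher.
Tabulated first ionization energy (kJ/mol): O 1314, F 1681, Na 496, Cl 1251, As 947, Cs 376.
So from highest to lowest: F > O > Cl > As > Na > Cs.

F > O > Cl > As > Na > Cs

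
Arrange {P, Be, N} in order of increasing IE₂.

Be < P < N

After 1 electron has been removed, what remains? P⁺ still has 4 valence electrons; Be⁺ still has 1 valence electron; N⁺ still has 4 valence electrons.
All are still removing valence electrons, so compare the +1 ions as you would atoms: IE_2 generally rises across a period (higher Z_eff) and falls down a group (larger shell), subject to the usual subshell exceptions.
Valence configurations: P⁺ [Ne]3s²3p², Be⁺ [He]2s¹, N⁺ [He]2s²2p².
The numbers (kJ/mol): P 1907, Be 1757, N 2856.
Putting it together, IE_2: Be < P < N.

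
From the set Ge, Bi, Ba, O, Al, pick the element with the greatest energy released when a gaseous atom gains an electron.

O is in period 2, group 16; Al is in period 3, group 13; Ge is in period 4, group 14; Ba is in period 6, group 2; Bi is in period 6, group 15.
Atoms with high Z_eff and room in the valence shell (especially the halogens) have the most exothermic electron affinities.
These span different periods and groups, so the two trends combine.
Al > Ba: both effects reinforce here, so Al is clearly the higher of the two.
Bi > Al: the two effects oppose for this pair; the across-period effect wins (91 vs 42 kJ/mol).
Ge > Bi: the two effects oppose for this pair; the down-group effect wins (119 vs 91 kJ/mol).
O > Ge: both effects reinforce here, so O is clearly the higher of the two.
Tabulated electron affinity (kJ/mol): O 141, Al 42, Ge 119, Ba 14, Bi 91.
The greatest energy released when a gaseous atom gains an electron among these belongs to O.

O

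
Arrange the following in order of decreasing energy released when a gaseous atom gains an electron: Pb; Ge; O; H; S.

S > O > Ge > H > Pb

H is in period 1, group 1; O is in period 2, group 16; S is in period 3, group 16; Ge is in period 4, group 14; Pb is in period 6, group 14.
EA tends to increase across a period and decrease down a group, though the pattern is less regular than for IE or radius.
These span different periods and groups, so the two trends combine.
H > Pb: period and group pull opposite ways; the down-group shift dominates (73 vs 35 kJ/mol).
Ge > H: the two effects oppose for this pair; the across-period effect wins (119 vs 73 kJ/mol).
O > Ge: relative to Ge, both the across-period and down-group shifts push O's electron affinity up.
S > O: this pair runs against the simple trend — see the exception note.
Note the exception: S has a higher electron affinity than O, contrary to the simple trend — the compact 2p subshell of O repels the added electron more than S's larger 3p does.
Tabulated electron affinity (kJ/mol): H 73, O 141, S 200, Ge 119, Pb 35.
So from highest to lowest: S > O > Ge > H > Pb.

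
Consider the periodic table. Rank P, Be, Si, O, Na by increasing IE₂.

Si, Be, P, O, Na

The second ionization energy removes an electron from the +1 ion. For each element: P⁺ still has 4 valence electrons; Be⁺ still has 1 valence electron; Si⁺ still has 3 valence electrons; O⁺ still has 5 valence electrons; Na⁺ is the bare [Ne] core.
Core electrons are held far more tightly than valence electrons, so Na tops the IE_2 order.
Valence configurations: P⁺ [Ne]3s²3p², Be⁺ [He]2s¹, Si⁺ [Ne]3s²3p¹, O⁺ [He]2s²2p³.
Tabulated IE_2 (kJ/mol): P 1907, Be 1757, Si 1577, O 3388, Na 4562.
Hence IE_2: Si < Be < P < O < Na.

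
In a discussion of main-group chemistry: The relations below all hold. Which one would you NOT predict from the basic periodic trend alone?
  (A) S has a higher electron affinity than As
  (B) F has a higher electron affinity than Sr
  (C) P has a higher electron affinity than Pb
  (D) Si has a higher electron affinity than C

The general trend: electron affinity increases across a period and decreases down a group.
(A) S (period 3, group 16) vs As (period 4, group 15): the stated order agrees with the simple trend.
(B) F (period 2, group 17) vs Sr (period 5, group 2): the stated order agrees with the simple trend.
(C) P (period 3, group 15) vs Pb (period 6, group 14): the stated order agrees with the simple trend.
(D) Si (period 3, group 14) vs C (period 2, group 14): the stated order contradicts the simple trend.
The exception is (D): Si's larger, more diffuse 3p orbitals accept an added electron slightly more readily than C's compact 2p.

(D)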